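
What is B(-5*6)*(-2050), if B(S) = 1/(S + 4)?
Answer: 1025/13 ≈ 78.846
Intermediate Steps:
B(S) = 1/(4 + S)
B(-5*6)*(-2050) = -2050/(4 - 5*6) = -2050/(4 - 30) = -2050/(-26) = -1/26*(-2050) = 1025/13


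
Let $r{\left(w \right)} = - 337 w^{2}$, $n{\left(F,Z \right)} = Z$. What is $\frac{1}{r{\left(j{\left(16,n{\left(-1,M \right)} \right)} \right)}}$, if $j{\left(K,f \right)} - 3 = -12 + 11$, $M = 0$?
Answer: $- \frac{1}{1348} \approx -0.00074184$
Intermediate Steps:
$j{\left(K,f \right)} = 2$ ($j{\left(K,f \right)} = 3 + \left(-12 + 11\right) = 3 - 1 = 2$)
$\frac{1}{r{\left(j{\left(16,n{\left(-1,M \right)} \right)} \right)}} = \frac{1}{\left(-337\right) 2^{2}} = \frac{1}{\left(-337\right) 4} = \frac{1}{-1348} = - \frac{1}{1348}$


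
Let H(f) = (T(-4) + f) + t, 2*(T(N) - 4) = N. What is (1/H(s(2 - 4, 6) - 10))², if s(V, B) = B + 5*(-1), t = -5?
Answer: 1/144 ≈ 0.0069444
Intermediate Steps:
T(N) = 4 + N/2
s(V, B) = -5 + B (s(V, B) = B - 5 = -5 + B)
H(f) = -3 + f (H(f) = ((4 + (½)*(-4)) + f) - 5 = ((4 - 2) + f) - 5 = (2 + f) - 5 = -3 + f)
(1/H(s(2 - 4, 6) - 10))² = (1/(-3 + ((-5 + 6) - 10)))² = (1/(-3 + (1 - 10)))² = (1/(-3 - 9))² = (1/(-12))² = (-1/12)² = 1/144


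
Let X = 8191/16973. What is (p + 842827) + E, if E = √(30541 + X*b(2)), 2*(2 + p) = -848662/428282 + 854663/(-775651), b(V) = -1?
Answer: 139991864562097593/166098680791 + √8798195600546/16973 ≈ 8.4300e+5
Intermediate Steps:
X = 8191/16973 (X = 8191*(1/16973) = 8191/16973 ≈ 0.48259)
p = -588272938564/166098680791 (p = -2 + (-848662/428282 + 854663/(-775651))/2 = -2 + (-848662*1/428282 + 854663*(-1/775651))/2 = -2 + (-424331/214141 - 854663/775651)/2 = -2 + (½)*(-512151153964/166098680791) = -2 - 256075576982/166098680791 = -588272938564/166098680791 ≈ -3.5417)
E = √8798195600546/16973 (E = √(30541 + (8191/16973)*(-1)) = √(30541 - 8191/16973) = √(518364202/16973) = √8798195600546/16973 ≈ 174.76)
(p + 842827) + E = (-588272938564/166098680791 + 842827) + √8798195600546/16973 = 139991864562097593/166098680791 + √8798195600546/16973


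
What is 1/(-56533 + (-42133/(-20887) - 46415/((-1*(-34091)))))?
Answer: -712058717/40254348562163 ≈ -1.7689e-5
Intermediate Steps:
1/(-56533 + (-42133/(-20887) - 46415/((-1*(-34091))))) = 1/(-56533 + (-42133*(-1/20887) - 46415/34091)) = 1/(-56533 + (42133/20887 - 46415*1/34091)) = 1/(-56533 + (42133/20887 - 46415/34091)) = 1/(-56533 + 466885998/712058717) = 1/(-40254348562163/712058717) = -712058717/40254348562163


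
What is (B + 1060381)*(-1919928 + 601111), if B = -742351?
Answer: -419423370510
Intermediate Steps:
(B + 1060381)*(-1919928 + 601111) = (-742351 + 1060381)*(-1919928 + 601111) = 318030*(-1318817) = -419423370510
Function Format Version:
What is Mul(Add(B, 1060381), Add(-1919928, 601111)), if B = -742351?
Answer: -419423370510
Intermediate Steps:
Mul(Add(B, 1060381), Add(-1919928, 601111)) = Mul(Add(-742351, 1060381), Add(-1919928, 601111)) = Mul(318030, -1318817) = -419423370510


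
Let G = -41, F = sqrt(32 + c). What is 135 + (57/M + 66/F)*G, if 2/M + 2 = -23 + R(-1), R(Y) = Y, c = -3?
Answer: 30516 - 2706*sqrt(29)/29 ≈ 30014.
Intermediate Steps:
F = sqrt(29) (F = sqrt(32 - 3) = sqrt(29) ≈ 5.3852)
M = -1/13 (M = 2/(-2 + (-23 - 1)) = 2/(-2 - 24) = 2/(-26) = 2*(-1/26) = -1/13 ≈ -0.076923)
135 + (57/M + 66/F)*G = 135 + (57/(-1/13) + 66/(sqrt(29)))*(-41) = 135 + (57*(-13) + 66*(sqrt(29)/29))*(-41) = 135 + (-741 + 66*sqrt(29)/29)*(-41) = 135 + (30381 - 2706*sqrt(29)/29) = 30516 - 2706*sqrt(29)/29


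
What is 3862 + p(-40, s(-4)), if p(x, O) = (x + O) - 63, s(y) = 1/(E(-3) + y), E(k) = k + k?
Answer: 37589/10 ≈ 3758.9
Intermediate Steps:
E(k) = 2*k
s(y) = 1/(-6 + y) (s(y) = 1/(2*(-3) + y) = 1/(-6 + y))
p(x, O) = -63 + O + x (p(x, O) = (O + x) - 63 = -63 + O + x)
3862 + p(-40, s(-4)) = 3862 + (-63 + 1/(-6 - 4) - 40) = 3862 + (-63 + 1/(-10) - 40) = 3862 + (-63 - ⅒ - 40) = 3862 - 1031/10 = 37589/10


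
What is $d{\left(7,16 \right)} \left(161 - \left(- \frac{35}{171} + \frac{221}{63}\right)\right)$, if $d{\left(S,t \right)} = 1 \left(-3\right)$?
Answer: $- \frac{62921}{133} \approx -473.09$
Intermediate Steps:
$d{\left(S,t \right)} = -3$
$d{\left(7,16 \right)} \left(161 - \left(- \frac{35}{171} + \frac{221}{63}\right)\right) = - 3 \left(161 - \left(- \frac{35}{171} + \frac{221}{63}\right)\right) = - 3 \left(161 - \frac{1318}{399}\right) = \left(-3\right) \frac{62921}{399} = - \frac{62921}{133}$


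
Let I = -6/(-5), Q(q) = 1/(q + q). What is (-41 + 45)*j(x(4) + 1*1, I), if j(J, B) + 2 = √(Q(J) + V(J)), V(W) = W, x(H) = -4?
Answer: -8 + 2*I*√114/3 ≈ -8.0 + 7.118*I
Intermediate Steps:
Q(q) = 1/(2*q)
I = 6/5 (I = -6*(-⅕) = 6/5 ≈ 1.2000)
j(J, B) = -2 + √(J + 1/(2*J)) (j(J, B) = -2 + √(1/(2*J) + J) = -2 + √(J + 1/(2*J)))
(-41 + 45)*j(x(4) + 1*1, I) = (-41 + 45)*(-2 + √(2/(-4 + 1*1) + 4*(-4 + 1*1))/2) = 4*(-2 + √(2/(-4 + 1) + 4*(-4 + 1))/2) = 4*(-2 + √(2/(-3) + 4*(-3))/2) = 4*(-2 + √(2*(-⅓) - 12)/2) = 4*(-2 + √(-⅔ - 12)/2) = 4*(-2 + √(-38/3)/2) = 4*(-2 + (I*√114/3)/2) = 4*(-2 + I*√114/6) = -8 + 2*I*√114/3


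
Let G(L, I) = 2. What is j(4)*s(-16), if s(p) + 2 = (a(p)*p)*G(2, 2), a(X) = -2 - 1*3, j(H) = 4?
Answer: 632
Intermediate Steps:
a(X) = -5 (a(X) = -2 - 3 = -5)
s(p) = -2 - 10*p (s(p) = -2 - 5*p*2 = -2 - 10*p)
j(4)*s(-16) = 4*(-2 - 10*(-16)) = 4*(-2 + 160) = 4*158 = 632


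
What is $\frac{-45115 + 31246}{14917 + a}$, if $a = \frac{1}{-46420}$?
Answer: $- \frac{71533220}{76938571} \approx -0.92974$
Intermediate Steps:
$a = - \frac{1}{46420} \approx -2.1542 \cdot 10^{-5}$
$\frac{-45115 + 31246}{14917 + a} = \frac{-45115 + 31246}{14917 - \frac{1}{46420}} = - \frac{13869}{\frac{692447139}{46420}} = \left(-13869\right) \frac{46420}{692447139} = - \frac{71533220}{76938571}$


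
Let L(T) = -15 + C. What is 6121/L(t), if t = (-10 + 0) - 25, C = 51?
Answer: 6121/36 ≈ 170.03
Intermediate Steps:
t = -35 (t = -10 - 25 = -35)
L(T) = 36 (L(T) = -15 + 51 = 36)
6121/L(t) = 6121/36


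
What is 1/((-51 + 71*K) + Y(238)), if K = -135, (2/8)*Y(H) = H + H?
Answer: -1/7732 ≈ -0.00012933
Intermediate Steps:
Y(H) = 8*H (Y(H) = 4*(H + H) = 4*(2*H) = 8*H)
1/((-51 + 71*K) + Y(238)) = 1/((-51 + 71*(-135)) + 8*238) = 1/((-51 - 9585) + 1904) = 1/(-9636 + 1904) = 1/(-7732) = -1/7732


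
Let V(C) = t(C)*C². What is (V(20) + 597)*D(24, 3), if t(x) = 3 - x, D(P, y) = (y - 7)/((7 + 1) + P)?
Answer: 6203/8 ≈ 775.38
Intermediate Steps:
D(P, y) = (-7 + y)/(8 + P)
V(C) = C²*(3 - C) (V(C) = (3 - C)*C² = C²*(3 - C))
(V(20) + 597)*D(24, 3) = (20²*(3 - 1*20) + 597)*((-7 + 3)/(8 + 24)) = (400*(3 - 20) + 597)*(-4/32) = (400*(-17) + 597)*((1/32)*(-4)) = (-6800 + 597)*(-⅛) = -6203*(-⅛) = 6203/8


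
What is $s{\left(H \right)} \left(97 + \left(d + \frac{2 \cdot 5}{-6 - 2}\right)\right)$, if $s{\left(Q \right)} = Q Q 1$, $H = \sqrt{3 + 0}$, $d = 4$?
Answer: $\frac{1197}{4} \approx 299.25$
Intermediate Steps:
$H = \sqrt{3} \approx 1.732$
$s{\left(Q \right)} = Q^{2}$ ($s{\left(Q \right)} = Q^{2} \cdot 1 = Q^{2}$)
$s{\left(H \right)} \left(97 + \left(d + \frac{2 \cdot 5}{-6 - 2}\right)\right) = \left(\sqrt{3}\right)^{2} \left(97 + \left(4 + \frac{2 \cdot 5}{-6 - 2}\right)\right) = 3 \left(97 + \left(4 + \frac{10}{-8}\right)\right) = 3 \left(97 + \left(4 + 10 \left(- \frac{1}{8}\right)\right)\right) = 3 \left(97 + \left(4 - \frac{5}{4}\right)\right) = 3 \left(97 + \frac{11}{4}\right) = 3 \cdot \frac{399}{4} = \frac{1197}{4}$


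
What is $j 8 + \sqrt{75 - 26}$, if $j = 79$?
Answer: $639$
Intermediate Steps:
$j 8 + \sqrt{75 - 26} = 79 \cdot 8 + \sqrt{75 - 26} = 632 + \sqrt{49} = 632 + 7 = 639$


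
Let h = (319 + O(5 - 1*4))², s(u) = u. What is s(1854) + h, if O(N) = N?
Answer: 104254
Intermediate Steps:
h = 102400 (h = (319 + (5 - 1*4))² = (319 + (5 - 4))² = (319 + 1)² = 320² = 102400)
s(1854) + h = 1854 + 102400 = 104254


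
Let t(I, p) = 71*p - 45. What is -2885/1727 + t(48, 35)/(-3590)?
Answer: -1457103/619993 ≈ -2.3502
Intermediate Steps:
t(I, p) = -45 + 71*p
-2885/1727 + t(48, 35)/(-3590) = -2885/1727 + (-45 + 71*35)/(-3590) = -2885*1/1727 + (-45 + 2485)*(-1/3590) = -2885/1727 + 2440*(-1/3590) = -2885/1727 - 244/359 = -1457103/619993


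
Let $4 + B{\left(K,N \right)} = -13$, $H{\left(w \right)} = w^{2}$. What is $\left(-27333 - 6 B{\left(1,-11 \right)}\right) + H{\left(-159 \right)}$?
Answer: $-1950$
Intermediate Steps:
$B{\left(K,N \right)} = -17$ ($B{\left(K,N \right)} = -4 - 13 = -17$)
$\left(-27333 - 6 B{\left(1,-11 \right)}\right) + H{\left(-159 \right)} = \left(-27333 - -102\right) + \left(-159\right)^{2} = \left(-27333 + 102\right) + 25281 = -27231 + 25281 = -1950$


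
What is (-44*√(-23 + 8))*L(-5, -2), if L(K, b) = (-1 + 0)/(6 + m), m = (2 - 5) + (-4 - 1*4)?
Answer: -44*I*√15/5 ≈ -34.082*I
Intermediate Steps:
m = -11 (m = -3 + (-4 - 4) = -3 - 8 = -11)
L(K, b) = ⅕ (L(K, b) = (-1 + 0)/(6 - 11) = -1/(-5) = -1*(-⅕) = ⅕)
(-44*√(-23 + 8))*L(-5, -2) = -44*√(-23 + 8)*(⅕) = -44*I*√15*(⅕) = -44*I*√15/5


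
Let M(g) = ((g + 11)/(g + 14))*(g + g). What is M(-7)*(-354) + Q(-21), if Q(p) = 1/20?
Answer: 56641/20 ≈ 2832.1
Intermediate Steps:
Q(p) = 1/20
M(g) = 2*g*(11 + g)/(14 + g) (M(g) = ((11 + g)/(14 + g))*(2*g) = 2*g*(11 + g)/(14 + g))
M(-7)*(-354) + Q(-21) = (2*(-7)*(11 - 7)/(14 - 7))*(-354) + 1/20 = (2*(-7)*4/7)*(-354) + 1/20 = (2*(-7)*(⅐)*4)*(-354) + 1/20 = -8*(-354) + 1/20 = 2832 + 1/20 = 56641/20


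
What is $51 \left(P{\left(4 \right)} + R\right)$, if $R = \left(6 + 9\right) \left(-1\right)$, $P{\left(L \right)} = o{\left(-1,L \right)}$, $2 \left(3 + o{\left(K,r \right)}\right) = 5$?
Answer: $- \frac{1581}{2} \approx -790.5$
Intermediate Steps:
$o{\left(K,r \right)} = - \frac{1}{2}$ ($o{\left(K,r \right)} = -3 + \frac{1}{2} \cdot 5 = -3 + \frac{5}{2} = - \frac{1}{2}$)
$P{\left(L \right)} = - \frac{1}{2}$
$R = -15$ ($R = 15 \left(-1\right) = -15$)
$51 \left(P{\left(4 \right)} + R\right) = 51 \left(- \frac{1}{2} - 15\right) = 51 \left(- \frac{31}{2}\right) = - \frac{1581}{2}$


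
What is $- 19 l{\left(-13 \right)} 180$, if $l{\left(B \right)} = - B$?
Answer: $-44460$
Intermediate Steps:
$- 19 l{\left(-13 \right)} 180 = - 19 \left(\left(-1\right) \left(-13\right)\right) 180 = \left(-19\right) 13 \cdot 180 = \left(-247\right) 180 = -44460$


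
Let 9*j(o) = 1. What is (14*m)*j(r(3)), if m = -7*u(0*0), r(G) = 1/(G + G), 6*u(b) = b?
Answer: 0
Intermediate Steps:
u(b) = b/6
r(G) = 1/(2*G)
j(o) = 1/9 (j(o) = (1/9)*1 = 1/9)
m = 0 (m = -7*0*0/6 = -7*0/6 = -7*0 = 0)
(14*m)*j(r(3)) = (14*0)*(1/9) = 0*(1/9) = 0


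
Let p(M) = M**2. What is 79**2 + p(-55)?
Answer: 9266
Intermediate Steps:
79**2 + p(-55) = 79**2 + (-55)**2 = 6241 + 3025 = 9266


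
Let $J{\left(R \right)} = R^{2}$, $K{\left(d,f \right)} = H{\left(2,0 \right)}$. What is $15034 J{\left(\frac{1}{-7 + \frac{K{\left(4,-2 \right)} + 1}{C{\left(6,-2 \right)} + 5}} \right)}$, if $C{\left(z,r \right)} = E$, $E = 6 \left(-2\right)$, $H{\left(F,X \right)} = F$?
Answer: $\frac{368333}{1352} \approx 272.44$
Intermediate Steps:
$K{\left(d,f \right)} = 2$
$E = -12$
$C{\left(z,r \right)} = -12$
$15034 J{\left(\frac{1}{-7 + \frac{K{\left(4,-2 \right)} + 1}{C{\left(6,-2 \right)} + 5}} \right)} = 15034 \left(\frac{1}{-7 + \frac{2 + 1}{-12 + 5}}\right)^{2} = 15034 \left(\frac{1}{-7 + \frac{3}{-7}}\right)^{2} = 15034 \left(\frac{1}{-7 + 3 \left(- \frac{1}{7}\right)}\right)^{2} = 15034 \left(\frac{1}{-7 - \frac{3}{7}}\right)^{2} = 15034 \left(\frac{1}{- \frac{52}{7}}\right)^{2} = 15034 \left(- \frac{7}{52}\right)^{2} = 15034 \cdot \frac{49}{2704} = \frac{368333}{1352}$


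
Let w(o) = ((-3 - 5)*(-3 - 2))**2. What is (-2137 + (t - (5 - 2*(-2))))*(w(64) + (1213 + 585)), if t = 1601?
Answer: -1851910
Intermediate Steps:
w(o) = 1600 (w(o) = (-8*(-5))**2 = 40**2 = 1600)
(-2137 + (t - (5 - 2*(-2))))*(w(64) + (1213 + 585)) = (-2137 + (1601 - (5 - 2*(-2))))*(1600 + (1213 + 585)) = (-2137 + (1601 - (5 + 4)))*(1600 + 1798) = (-2137 + (1601 - 1*9))*3398 = (-2137 + (1601 - 9))*3398 = (-2137 + 1592)*3398 = -545*3398 = -1851910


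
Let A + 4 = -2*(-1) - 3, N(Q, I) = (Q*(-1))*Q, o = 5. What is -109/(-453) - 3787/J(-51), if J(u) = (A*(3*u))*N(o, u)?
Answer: 1266712/2887875 ≈ 0.43863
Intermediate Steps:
N(Q, I) = -Q² (N(Q, I) = (-Q)*Q = -Q²)
A = -5 (A = -4 + (-2*(-1) - 3) = -4 + (2 - 3) = -4 - 1 = -5)
J(u) = 375*u (J(u) = (-15*u)*(-1*5²) = (-15*u)*(-1*25) = -15*u*(-25) = 375*u)
-109/(-453) - 3787/J(-51) = -109/(-453) - 3787/(375*(-51)) = -109*(-1/453) - 3787/(-19125) = 109/453 - 3787*(-1/19125) = 109/453 + 3787/19125 = 1266712/2887875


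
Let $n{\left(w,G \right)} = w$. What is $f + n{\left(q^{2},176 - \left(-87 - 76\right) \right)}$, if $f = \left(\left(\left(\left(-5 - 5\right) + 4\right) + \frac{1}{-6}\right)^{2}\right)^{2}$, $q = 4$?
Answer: $\frac{1894897}{1296} \approx 1462.1$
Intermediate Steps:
$f = \frac{1874161}{1296}$ ($f = \left(\left(\left(-10 + 4\right) - \frac{1}{6}\right)^{2}\right)^{2} = \left(\left(-6 - \frac{1}{6}\right)^{2}\right)^{2} = \left(\left(- \frac{37}{6}\right)^{2}\right)^{2} = \left(\frac{1369}{36}\right)^{2} = \frac{1874161}{1296} \approx 1446.1$)
$f + n{\left(q^{2},176 - \left(-87 - 76\right) \right)} = \frac{1874161}{1296} + 4^{2} = \frac{1874161}{1296} + 16 = \frac{1894897}{1296}$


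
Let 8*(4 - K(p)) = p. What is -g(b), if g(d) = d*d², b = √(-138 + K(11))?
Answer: 20577*I*√6/32 ≈ 1575.1*I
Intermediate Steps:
K(p) = 4 - p/8
b = 19*I*√6/4 (b = √(-138 + (4 - ⅛*11)) = √(-138 + (4 - 11/8)) = √(-138 + 21/8) = √(-1083/8) = 19*I*√6/4 ≈ 11.635*I)
g(d) = d³
-g(b) = -(19*I*√6/4)³ = -(-20577)*I*√6/32 = 20577*I*√6/32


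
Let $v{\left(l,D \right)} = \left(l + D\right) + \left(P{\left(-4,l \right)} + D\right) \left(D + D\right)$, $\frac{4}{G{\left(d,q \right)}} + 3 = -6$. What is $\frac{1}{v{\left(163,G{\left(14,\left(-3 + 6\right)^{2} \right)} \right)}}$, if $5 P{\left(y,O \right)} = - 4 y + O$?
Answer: $\frac{405}{53107} \approx 0.0076261$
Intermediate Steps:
$P{\left(y,O \right)} = - \frac{4 y}{5} + \frac{O}{5}$ ($P{\left(y,O \right)} = \frac{- 4 y + O}{5} = \frac{O - 4 y}{5} = - \frac{4 y}{5} + \frac{O}{5}$)
$G{\left(d,q \right)} = - \frac{4}{9}$ ($G{\left(d,q \right)} = \frac{4}{-3 - 6} = \frac{4}{-9} = 4 \left(- \frac{1}{9}\right) = - \frac{4}{9}$)
$v{\left(l,D \right)} = D + l + 2 D \left(\frac{16}{5} + D + \frac{l}{5}\right)$ ($v{\left(l,D \right)} = \left(l + D\right) + \left(\left(\left(- \frac{4}{5}\right) \left(-4\right) + \frac{l}{5}\right) + D\right) \left(D + D\right) = \left(D + l\right) + \left(\left(\frac{16}{5} + \frac{l}{5}\right) + D\right) 2 D = \left(D + l\right) + \left(\frac{16}{5} + D + \frac{l}{5}\right) 2 D = \left(D + l\right) + 2 D \left(\frac{16}{5} + D + \frac{l}{5}\right) = D + l + 2 D \left(\frac{16}{5} + D + \frac{l}{5}\right)$)
$\frac{1}{v{\left(163,G{\left(14,\left(-3 + 6\right)^{2} \right)} \right)}} = \frac{1}{- \frac{4}{9} + 163 + 2 \left(- \frac{4}{9}\right)^{2} + \frac{2}{5} \left(- \frac{4}{9}\right) \left(16 + 163\right)} = \frac{1}{- \frac{4}{9} + 163 + 2 \cdot \frac{16}{81} + \frac{2}{5} \left(- \frac{4}{9}\right) 179} = \frac{1}{- \frac{4}{9} + 163 + \frac{32}{81} - \frac{1432}{45}} = \frac{1}{\frac{53107}{405}} = \frac{405}{53107}$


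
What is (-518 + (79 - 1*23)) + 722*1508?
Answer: 1088314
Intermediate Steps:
(-518 + (79 - 1*23)) + 722*1508 = (-518 + (79 - 23)) + 1088776 = (-518 + 56) + 1088776 = -462 + 1088776 = 1088314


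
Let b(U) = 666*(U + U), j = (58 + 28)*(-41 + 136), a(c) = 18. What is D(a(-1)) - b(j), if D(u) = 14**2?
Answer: -10882244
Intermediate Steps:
D(u) = 196
j = 8170 (j = 86*95 = 8170)
b(U) = 1332*U (b(U) = 666*(2*U) = 1332*U)
D(a(-1)) - b(j) = 196 - 1332*8170 = 196 - 1*10882440 = 196 - 10882440 = -10882244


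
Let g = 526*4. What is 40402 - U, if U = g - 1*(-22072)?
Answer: 16226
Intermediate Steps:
g = 2104
U = 24176 (U = 2104 - 1*(-22072) = 2104 + 22072 = 24176)
40402 - U = 40402 - 1*24176 = 40402 - 24176 = 16226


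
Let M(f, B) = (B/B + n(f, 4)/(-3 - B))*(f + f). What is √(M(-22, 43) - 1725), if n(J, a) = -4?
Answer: 5*I*√37513/23 ≈ 42.105*I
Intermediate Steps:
M(f, B) = 2*f*(1 - 4/(-3 - B)) (M(f, B) = (B/B - 4/(-3 - B))*(f + f) = (1 - 4/(-3 - B))*(2*f) = 2*f*(1 - 4/(-3 - B)))
√(M(-22, 43) - 1725) = √(2*(-22)*(7 + 43)/(3 + 43) - 1725) = √(2*(-22)*50/46 - 1725) = √(2*(-22)*(1/46)*50 - 1725) = √(-1100/23 - 1725) = √(-40775/23) = 5*I*√37513/23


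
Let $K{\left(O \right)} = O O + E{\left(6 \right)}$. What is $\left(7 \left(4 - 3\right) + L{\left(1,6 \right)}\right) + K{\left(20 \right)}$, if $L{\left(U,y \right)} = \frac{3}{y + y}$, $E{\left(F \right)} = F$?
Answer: $\frac{1653}{4} \approx 413.25$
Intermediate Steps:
$L{\left(U,y \right)} = \frac{3}{2 y}$
$K{\left(O \right)} = 6 + O^{2}$ ($K{\left(O \right)} = O O + 6 = O^{2} + 6 = 6 + O^{2}$)
$\left(7 \left(4 - 3\right) + L{\left(1,6 \right)}\right) + K{\left(20 \right)} = \left(7 \left(4 - 3\right) + \frac{3}{2 \cdot 6}\right) + \left(6 + 20^{2}\right) = \left(7 \left(4 - 3\right) + \frac{3}{2} \cdot \frac{1}{6}\right) + \left(6 + 400\right) = \left(7 \cdot 1 + \frac{1}{4}\right) + 406 = \left(7 + \frac{1}{4}\right) + 406 = \frac{29}{4} + 406 = \frac{1653}{4}$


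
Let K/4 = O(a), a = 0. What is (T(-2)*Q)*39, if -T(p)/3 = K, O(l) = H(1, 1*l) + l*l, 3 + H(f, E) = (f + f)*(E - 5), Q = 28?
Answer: 170352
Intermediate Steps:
H(f, E) = -3 + 2*f*(-5 + E) (H(f, E) = -3 + (f + f)*(E - 5) = -3 + (2*f)*(-5 + E) = -3 + 2*f*(-5 + E))
O(l) = -13 + l² + 2*l (O(l) = (-3 - 10*1 + 2*(1*l)*1) + l*l = (-3 - 10 + 2*l*1) + l² = (-3 - 10 + 2*l) + l² = (-13 + 2*l) + l² = -13 + l² + 2*l)
K = -52 (K = 4*(-13 + 0² + 2*0) = 4*(-13 + 0 + 0) = 4*(-13) = -52)
T(p) = 156 (T(p) = -3*(-52) = 156)
(T(-2)*Q)*39 = (156*28)*39 = 4368*39 = 170352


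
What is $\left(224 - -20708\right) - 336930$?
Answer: $-315998$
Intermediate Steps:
$\left(224 - -20708\right) - 336930 = \left(224 + 20708\right) - 336930 = 20932 - 336930 = -315998$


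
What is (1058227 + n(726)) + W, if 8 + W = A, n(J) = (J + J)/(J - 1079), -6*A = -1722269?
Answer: 2849260087/2118 ≈ 1.3453e+6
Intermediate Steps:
A = 1722269/6 (A = -1/6*(-1722269) = 1722269/6 ≈ 2.8705e+5)
n(J) = 2*J/(-1079 + J) (n(J) = (2*J)/(-1079 + J) = 2*J/(-1079 + J))
W = 1722221/6 (W = -8 + 1722269/6 = 1722221/6 ≈ 2.8704e+5)
(1058227 + n(726)) + W = (1058227 + 2*726/(-1079 + 726)) + 1722221/6 = (1058227 + 2*726/(-353)) + 1722221/6 = (1058227 + 2*726*(-1/353)) + 1722221/6 = (1058227 - 1452/353) + 1722221/6 = 373552679/353 + 1722221/6 = 2849260087/2118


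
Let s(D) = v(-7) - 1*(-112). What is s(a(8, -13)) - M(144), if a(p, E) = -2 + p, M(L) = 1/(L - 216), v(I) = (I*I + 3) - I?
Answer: 12313/72 ≈ 171.01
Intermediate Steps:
v(I) = 3 + I**2 - I (v(I) = (I**2 + 3) - I = (3 + I**2) - I = 3 + I**2 - I)
M(L) = 1/(-216 + L)
s(D) = 171 (s(D) = (3 + (-7)**2 - 1*(-7)) - 1*(-112) = (3 + 49 + 7) + 112 = 59 + 112 = 171)
s(a(8, -13)) - M(144) = 171 - 1/(-216 + 144) = 171 - 1/(-72) = 171 - 1*(-1/72) = 171 + 1/72 = 12313/72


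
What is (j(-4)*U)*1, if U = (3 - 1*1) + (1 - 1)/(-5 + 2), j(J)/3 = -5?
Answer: -30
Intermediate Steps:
j(J) = -15 (j(J) = 3*(-5) = -15)
U = 2 (U = (3 - 1) + 0/(-3) = 2 + 0*(-⅓) = 2 + 0 = 2)
(j(-4)*U)*1 = -15*2*1 = -30*1 = -30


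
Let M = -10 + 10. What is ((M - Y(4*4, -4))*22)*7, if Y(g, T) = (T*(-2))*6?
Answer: -7392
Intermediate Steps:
M = 0
Y(g, T) = -12*T (Y(g, T) = -2*T*6 = -12*T)
((M - Y(4*4, -4))*22)*7 = ((0 - (-12)*(-4))*22)*7 = ((0 - 1*48)*22)*7 = ((0 - 48)*22)*7 = -48*22*7 = -1056*7 = -7392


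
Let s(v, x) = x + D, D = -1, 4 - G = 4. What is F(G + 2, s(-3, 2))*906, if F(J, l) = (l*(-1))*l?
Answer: -906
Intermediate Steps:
G = 0 (G = 4 - 1*4 = 4 - 4 = 0)
s(v, x) = -1 + x (s(v, x) = x - 1 = -1 + x)
F(J, l) = -l**2 (F(J, l) = (-l)*l = -l**2)
F(G + 2, s(-3, 2))*906 = -(-1 + 2)**2*906 = -1*1**2*906 = -1*1*906 = -1*906 = -906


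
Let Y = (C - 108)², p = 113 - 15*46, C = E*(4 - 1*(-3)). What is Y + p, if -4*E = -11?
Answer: 116793/16 ≈ 7299.6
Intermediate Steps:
E = 11/4 (E = -¼*(-11) = 11/4 ≈ 2.7500)
C = 77/4 (C = 11*(4 - 1*(-3))/4 = 11*(4 + 3)/4 = (11/4)*7 = 77/4 ≈ 19.250)
p = -577 (p = 113 - 690 = -577)
Y = 126025/16 (Y = (77/4 - 108)² = (-355/4)² = 126025/16 ≈ 7876.6)
Y + p = 126025/16 - 577 = 116793/16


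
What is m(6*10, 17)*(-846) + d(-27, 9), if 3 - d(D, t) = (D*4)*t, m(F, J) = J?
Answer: -13407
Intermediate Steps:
d(D, t) = 3 - 4*D*t (d(D, t) = 3 - D*4*t = 3 - 4*D*t)
m(6*10, 17)*(-846) + d(-27, 9) = 17*(-846) + (3 - 4*(-27)*9) = -14382 + (3 + 972) = -14382 + 975 = -13407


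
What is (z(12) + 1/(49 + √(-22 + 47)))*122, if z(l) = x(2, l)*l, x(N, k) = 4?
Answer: 158173/27 ≈ 5858.3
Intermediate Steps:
z(l) = 4*l
(z(12) + 1/(49 + √(-22 + 47)))*122 = (4*12 + 1/(49 + √(-22 + 47)))*122 = (48 + 1/(49 + √25))*122 = (48 + 1/(49 + 5))*122 = (48 + 1/54)*122 = (2593/54)*122 = 158173/27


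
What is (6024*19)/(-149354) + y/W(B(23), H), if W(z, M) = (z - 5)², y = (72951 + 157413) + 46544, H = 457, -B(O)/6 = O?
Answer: 19508403344/1527069973 ≈ 12.775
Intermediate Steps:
B(O) = -6*O
y = 276908 (y = 230364 + 46544 = 276908)
W(z, M) = (-5 + z)²
(6024*19)/(-149354) + y/W(B(23), H) = (6024*19)/(-149354) + 276908/((-5 - 6*23)²) = 114456*(-1/149354) + 276908/((-5 - 138)²) = -57228/74677 + 276908/((-143)²) = -57228/74677 + 276908/20449 = 19508403344/1527069973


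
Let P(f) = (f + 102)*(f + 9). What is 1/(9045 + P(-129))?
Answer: 1/12285 ≈ 8.1400e-5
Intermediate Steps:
P(f) = (9 + f)*(102 + f) (P(f) = (102 + f)*(9 + f) = (9 + f)*(102 + f))
1/(9045 + P(-129)) = 1/(9045 + (918 + (-129)² + 111*(-129))) = 1/(9045 + (918 + 16641 - 14319)) = 1/(9045 + 3240) = 1/12285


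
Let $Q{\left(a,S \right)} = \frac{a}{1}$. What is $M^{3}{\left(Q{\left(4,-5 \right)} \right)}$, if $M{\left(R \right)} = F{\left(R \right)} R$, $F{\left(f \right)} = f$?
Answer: $4096$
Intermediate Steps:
$Q{\left(a,S \right)} = a$ ($Q{\left(a,S \right)} = a 1 = a$)
$M{\left(R \right)} = R^{2}$ ($M{\left(R \right)} = R R = R^{2}$)
$M^{3}{\left(Q{\left(4,-5 \right)} \right)} = \left(4^{2}\right)^{3} = 16^{3} = 4096$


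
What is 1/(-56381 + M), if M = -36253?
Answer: -1/92634 ≈ -1.0795e-5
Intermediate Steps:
1/(-56381 + M) = 1/(-56381 - 36253) = 1/(-92634) = -1/92634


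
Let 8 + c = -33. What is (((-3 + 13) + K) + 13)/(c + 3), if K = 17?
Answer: -20/19 ≈ -1.0526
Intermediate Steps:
c = -41 (c = -8 - 33 = -41)
(((-3 + 13) + K) + 13)/(c + 3) = (((-3 + 13) + 17) + 13)/(-41 + 3) = ((10 + 17) + 13)/(-38) = -(27 + 13)/38 = -1/38*40 = -20/19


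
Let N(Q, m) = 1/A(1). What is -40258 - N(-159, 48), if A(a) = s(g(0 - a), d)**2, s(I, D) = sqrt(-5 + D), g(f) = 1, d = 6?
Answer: -40259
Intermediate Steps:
A(a) = 1 (A(a) = (sqrt(-5 + 6))**2 = (sqrt(1))**2 = 1**2 = 1)
N(Q, m) = 1 (N(Q, m) = 1/1 = 1)
-40258 - N(-159, 48) = -40258 - 1*1 = -40258 - 1 = -40259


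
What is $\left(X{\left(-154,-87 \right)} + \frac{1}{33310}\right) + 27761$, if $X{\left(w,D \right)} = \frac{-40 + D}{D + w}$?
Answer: $\frac{222861487921}{8027710} \approx 27762.0$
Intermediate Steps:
$X{\left(w,D \right)} = \frac{-40 + D}{D + w}$
$\left(X{\left(-154,-87 \right)} + \frac{1}{33310}\right) + 27761 = \left(\frac{-40 - 87}{-87 - 154} + \frac{1}{33310}\right) + 27761 = \left(\frac{1}{-241} \left(-127\right) + \frac{1}{33310}\right) + 27761 = \left(\left(- \frac{1}{241}\right) \left(-127\right) + \frac{1}{33310}\right) + 27761 = \left(\frac{127}{241} + \frac{1}{33310}\right) + 27761 = \frac{4230611}{8027710} + 27761 = \frac{222861487921}{8027710}$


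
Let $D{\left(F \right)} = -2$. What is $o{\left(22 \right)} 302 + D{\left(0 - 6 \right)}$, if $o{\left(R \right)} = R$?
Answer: $6642$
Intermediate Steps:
$o{\left(22 \right)} 302 + D{\left(0 - 6 \right)} = 22 \cdot 302 - 2 = 6644 - 2 = 6642$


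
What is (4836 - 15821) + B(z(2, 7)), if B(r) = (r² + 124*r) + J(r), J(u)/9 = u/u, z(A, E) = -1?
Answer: -11099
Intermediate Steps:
J(u) = 9 (J(u) = 9*(u/u) = 9*1 = 9)
B(r) = 9 + r² + 124*r (B(r) = (r² + 124*r) + 9 = 9 + r² + 124*r)
(4836 - 15821) + B(z(2, 7)) = (4836 - 15821) + (9 + (-1)² + 124*(-1)) = -10985 + (9 + 1 - 124) = -10985 - 114 = -11099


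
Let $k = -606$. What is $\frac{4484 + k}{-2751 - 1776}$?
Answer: $- \frac{3878}{4527} \approx -0.85664$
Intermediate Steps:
$\frac{4484 + k}{-2751 - 1776} = \frac{4484 - 606}{-2751 - 1776} = \frac{3878}{-4527} = 3878 \left(- \frac{1}{4527}\right) = - \frac{3878}{4527}$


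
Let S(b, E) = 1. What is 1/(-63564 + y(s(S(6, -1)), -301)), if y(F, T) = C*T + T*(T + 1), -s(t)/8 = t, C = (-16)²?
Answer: -1/50320 ≈ -1.9873e-5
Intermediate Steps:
C = 256
s(t) = -8*t
y(F, T) = 256*T + T*(1 + T) (y(F, T) = 256*T + T*(T + 1) = 256*T + T*(1 + T))
1/(-63564 + y(s(S(6, -1)), -301)) = 1/(-63564 - 301*(257 - 301)) = 1/(-63564 - 301*(-44)) = 1/(-63564 + 13244) = 1/(-50320) = -1/50320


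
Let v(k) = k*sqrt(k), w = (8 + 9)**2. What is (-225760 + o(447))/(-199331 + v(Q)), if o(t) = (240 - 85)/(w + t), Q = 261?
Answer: 6624136098371/5846058006656 + 26020531503*sqrt(29)/5846058006656 ≈ 1.1571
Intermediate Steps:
w = 289 (w = 17**2 = 289)
v(k) = k**(3/2)
o(t) = 155/(289 + t) (o(t) = (240 - 85)/(289 + t) = 155/(289 + t))
(-225760 + o(447))/(-199331 + v(Q)) = (-225760 + 155/(289 + 447))/(-199331 + 261**(3/2)) = (-225760 + 155/736)/(-199331 + 783*sqrt(29)) = -166159205/(736*(-199331 + 783*sqrt(29)))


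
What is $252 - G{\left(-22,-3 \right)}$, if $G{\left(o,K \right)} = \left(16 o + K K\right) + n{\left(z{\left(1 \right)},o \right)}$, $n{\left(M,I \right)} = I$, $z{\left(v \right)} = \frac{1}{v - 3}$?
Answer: $617$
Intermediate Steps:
$z{\left(v \right)} = \frac{1}{-3 + v}$
$G{\left(o,K \right)} = K^{2} + 17 o$ ($G{\left(o,K \right)} = \left(16 o + K K\right) + o = \left(16 o + K^{2}\right) + o = \left(K^{2} + 16 o\right) + o = K^{2} + 17 o$)
$252 - G{\left(-22,-3 \right)} = 252 - \left(\left(-3\right)^{2} + 17 \left(-22\right)\right) = 252 - \left(9 - 374\right) = 252 - -365 = 252 + 365 = 617$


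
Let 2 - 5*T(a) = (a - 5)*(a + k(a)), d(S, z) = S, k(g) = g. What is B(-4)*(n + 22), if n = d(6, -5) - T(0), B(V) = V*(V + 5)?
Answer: -552/5 ≈ -110.40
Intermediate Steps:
B(V) = V*(5 + V)
T(a) = ⅖ - 2*a*(-5 + a)/5 (T(a) = ⅖ - (a - 5)*(a + a)/5 = ⅖ - (-5 + a)*2*a/5 = ⅖ - 2*a*(-5 + a)/5)
n = 28/5 (n = 6 - (⅖ + 2*0 - ⅖*0²) = 6 - (⅖ + 0 - ⅖*0) = 6 - (⅖ + 0 + 0) = 6 - 1*⅖ = 6 - ⅖ = 28/5 ≈ 5.6000)
B(-4)*(n + 22) = (-4*(5 - 4))*(28/5 + 22) = -4*1*(138/5) = -4*138/5 = -552/5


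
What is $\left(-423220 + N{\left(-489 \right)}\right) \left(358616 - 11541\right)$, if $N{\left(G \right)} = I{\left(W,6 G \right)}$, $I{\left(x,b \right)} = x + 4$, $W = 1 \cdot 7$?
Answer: $-146885263675$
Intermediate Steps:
$W = 7$
$I{\left(x,b \right)} = 4 + x$
$N{\left(G \right)} = 11$ ($N{\left(G \right)} = 4 + 7 = 11$)
$\left(-423220 + N{\left(-489 \right)}\right) \left(358616 - 11541\right) = \left(-423220 + 11\right) \left(358616 - 11541\right) = \left(-423209\right) 347075 = -146885263675$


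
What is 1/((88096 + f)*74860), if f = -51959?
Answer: 1/2705215820 ≈ 3.6966e-10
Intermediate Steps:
1/((88096 + f)*74860) = 1/((88096 - 51959)*74860) = (1/74860)/36137 = (1/36137)*(1/74860) = 1/2705215820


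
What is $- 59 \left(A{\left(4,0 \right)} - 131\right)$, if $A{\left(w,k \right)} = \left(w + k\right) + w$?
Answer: $7257$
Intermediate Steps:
$A{\left(w,k \right)} = k + 2 w$ ($A{\left(w,k \right)} = \left(k + w\right) + w = k + 2 w$)
$- 59 \left(A{\left(4,0 \right)} - 131\right) = - 59 \left(\left(0 + 2 \cdot 4\right) - 131\right) = - 59 \left(\left(0 + 8\right) - 131\right) = - 59 \left(8 - 131\right) = \left(-59\right) \left(-123\right) = 7257$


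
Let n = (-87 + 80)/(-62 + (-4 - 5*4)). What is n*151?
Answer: 1057/86 ≈ 12.291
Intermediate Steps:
n = 7/86 (n = -7/(-62 + (-4 - 20)) = -7/(-62 - 24) = -7/(-86) = -7*(-1/86) = 7/86 ≈ 0.081395)
n*151 = (7/86)*151 = 1057/86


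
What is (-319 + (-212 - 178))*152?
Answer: -107768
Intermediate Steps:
(-319 + (-212 - 178))*152 = (-319 - 390)*152 = -709*152 = -107768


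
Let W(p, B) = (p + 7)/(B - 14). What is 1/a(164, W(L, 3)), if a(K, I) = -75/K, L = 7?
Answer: -164/75 ≈ -2.1867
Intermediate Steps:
W(p, B) = (7 + p)/(-14 + B)
a(K, I) = -75/K
1/a(164, W(L, 3)) = 1/(-75/164) = -164/75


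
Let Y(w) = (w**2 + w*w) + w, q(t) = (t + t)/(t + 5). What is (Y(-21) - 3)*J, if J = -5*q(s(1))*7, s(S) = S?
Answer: -10010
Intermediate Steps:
q(t) = 2*t/(5 + t) (q(t) = (2*t)/(5 + t) = 2*t/(5 + t))
Y(w) = w + 2*w**2 (Y(w) = (w**2 + w**2) + w = 2*w**2 + w = w + 2*w**2)
J = -35/3 (J = -10/(5 + 1)*7 = -10/6*7 = -5*1/3*7 = -5/3*7 = -35/3 ≈ -11.667)
(Y(-21) - 3)*J = (-21*(1 + 2*(-21)) - 3)*(-35/3) = (-21*(1 - 42) - 3)*(-35/3) = (-21*(-41) - 3)*(-35/3) = (861 - 3)*(-35/3) = 858*(-35/3) = -10010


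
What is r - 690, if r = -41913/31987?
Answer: -22112943/31987 ≈ -691.31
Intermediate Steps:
r = -41913/31987 (r = -41913*1/31987 = -41913/31987 ≈ -1.3103)
r - 690 = -41913/31987 - 690 = -22112943/31987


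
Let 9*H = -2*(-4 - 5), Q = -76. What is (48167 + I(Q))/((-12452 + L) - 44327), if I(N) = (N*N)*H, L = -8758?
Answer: -59719/65537 ≈ -0.91123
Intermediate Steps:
H = 2 (H = (-2*(-4 - 5))/9 = (-2*(-9))/9 = (⅑)*18 = 2)
I(N) = 2*N² (I(N) = (N*N)*2 = N²*2 = 2*N²)
(48167 + I(Q))/((-12452 + L) - 44327) = (48167 + 2*(-76)²)/((-12452 - 8758) - 44327) = (48167 + 2*5776)/(-21210 - 44327) = (48167 + 11552)/(-65537) = 59719*(-1/65537) = -59719/65537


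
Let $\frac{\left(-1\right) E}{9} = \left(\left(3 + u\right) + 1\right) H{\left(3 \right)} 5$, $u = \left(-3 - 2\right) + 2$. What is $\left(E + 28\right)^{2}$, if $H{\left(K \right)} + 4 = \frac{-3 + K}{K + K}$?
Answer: $43264$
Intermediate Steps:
$H{\left(K \right)} = -4 + \frac{-3 + K}{2 K}$ ($H{\left(K \right)} = -4 + \frac{-3 + K}{K + K} = -4 + \frac{-3 + K}{2 K}$)
$u = -3$ ($u = -5 + 2 = -3$)
$E = 180$ ($E = - 9 \left(\left(3 - 3\right) + 1\right) \frac{-3 - 21}{2 \cdot 3} \cdot 5 = - 9 \left(0 + 1\right) \frac{1}{2} \cdot \frac{1}{3} \left(-3 - 21\right) 5 = - 9 \cdot 1 \cdot \frac{1}{2} \cdot \frac{1}{3} \left(-24\right) 5 = - 9 \cdot 1 \left(-4\right) 5 = - 9 \left(\left(-4\right) 5\right) = \left(-9\right) \left(-20\right) = 180$)
$\left(E + 28\right)^{2} = \left(180 + 28\right)^{2} = 208^{2} = 43264$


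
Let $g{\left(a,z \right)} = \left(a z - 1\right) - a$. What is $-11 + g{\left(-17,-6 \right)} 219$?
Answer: $25831$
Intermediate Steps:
$g{\left(a,z \right)} = -1 - a + a z$ ($g{\left(a,z \right)} = \left(-1 + a z\right) - a = -1 - a + a z$)
$-11 + g{\left(-17,-6 \right)} 219 = -11 + \left(-1 - -17 - -102\right) 219 = -11 + \left(-1 + 17 + 102\right) 219 = -11 + 118 \cdot 219 = -11 + 25842 = 25831$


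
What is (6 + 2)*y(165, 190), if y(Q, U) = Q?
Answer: 1320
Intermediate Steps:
(6 + 2)*y(165, 190) = (6 + 2)*165 = 8*165 = 1320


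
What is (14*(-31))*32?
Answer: -13888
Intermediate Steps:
(14*(-31))*32 = -434*32 = -13888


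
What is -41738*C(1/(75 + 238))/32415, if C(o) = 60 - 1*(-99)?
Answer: -2212114/10805 ≈ -204.73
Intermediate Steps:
C(o) = 159 (C(o) = 60 + 99 = 159)
-41738*C(1/(75 + 238))/32415 = -41738/(32415/159) = -41738/(32415*(1/159)) = -41738/10805/53 = -41738*53/10805 = -2212114/10805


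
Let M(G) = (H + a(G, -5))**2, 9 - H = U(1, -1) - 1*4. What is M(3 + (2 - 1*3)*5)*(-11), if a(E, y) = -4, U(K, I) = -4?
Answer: -1859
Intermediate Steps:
H = 17 (H = 9 - (-4 - 1*4) = 9 - (-4 - 4) = 9 - 1*(-8) = 9 + 8 = 17)
M(G) = 169 (M(G) = (17 - 4)**2 = 13**2 = 169)
M(3 + (2 - 1*3)*5)*(-11) = 169*(-11) = -1859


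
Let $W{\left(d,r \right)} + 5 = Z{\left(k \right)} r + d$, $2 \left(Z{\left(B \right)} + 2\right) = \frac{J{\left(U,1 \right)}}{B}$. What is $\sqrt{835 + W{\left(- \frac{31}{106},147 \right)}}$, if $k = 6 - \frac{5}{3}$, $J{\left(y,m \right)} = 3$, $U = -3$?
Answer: $\frac{\sqrt{278467618}}{689} \approx 24.22$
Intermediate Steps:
$k = \frac{13}{3}$ ($k = 6 - 5 \cdot \frac{1}{3} = 6 - \frac{5}{3} = \frac{13}{3} \approx 4.3333$)
$Z{\left(B \right)} = -2 + \frac{3}{2 B}$ ($Z{\left(B \right)} = -2 + \frac{3 \frac{1}{B}}{2} = -2 + \frac{3}{2 B}$)
$W{\left(d,r \right)} = -5 + d - \frac{43 r}{26}$ ($W{\left(d,r \right)} = -5 + \left(\left(-2 + \frac{3}{2 \cdot \frac{13}{3}}\right) r + d\right) = -5 + \left(\left(-2 + \frac{3}{2} \cdot \frac{3}{13}\right) r + d\right) = -5 + \left(\left(-2 + \frac{9}{26}\right) r + d\right) = -5 + \left(- \frac{43 r}{26} + d\right) = -5 + \left(d - \frac{43 r}{26}\right) = -5 + d - \frac{43 r}{26}$)
$\sqrt{835 + W{\left(- \frac{31}{106},147 \right)}} = \sqrt{835 - \left(\frac{6451}{26} + \frac{31}{106}\right)} = \sqrt{835 - \frac{171153}{689}} = \sqrt{\frac{404162}{689}} = \frac{\sqrt{278467618}}{689}$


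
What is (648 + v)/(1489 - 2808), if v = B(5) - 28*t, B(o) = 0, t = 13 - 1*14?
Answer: -676/1319 ≈ -0.51251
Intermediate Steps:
t = -1 (t = 13 - 14 = -1)
v = 28 (v = 0 - 28*(-1) = 0 + 28 = 28)
(648 + v)/(1489 - 2808) = (648 + 28)/(1489 - 2808) = 676/(-1319) = 676*(-1/1319) = -676/1319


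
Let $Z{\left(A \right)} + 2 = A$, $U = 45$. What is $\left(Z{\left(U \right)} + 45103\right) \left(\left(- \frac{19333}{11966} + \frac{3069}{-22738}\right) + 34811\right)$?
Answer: $\frac{106894461736468770}{68020727} \approx 1.5715 \cdot 10^{9}$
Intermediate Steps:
$Z{\left(A \right)} = -2 + A$
$\left(Z{\left(U \right)} + 45103\right) \left(\left(- \frac{19333}{11966} + \frac{3069}{-22738}\right) + 34811\right) = \left(\left(-2 + 45\right) + 45103\right) \left(\left(- \frac{19333}{11966} + \frac{3069}{-22738}\right) + 34811\right) = \left(43 + 45103\right) \left(\left(\left(-19333\right) \frac{1}{11966} + 3069 \left(- \frac{1}{22738}\right)\right) + 34811\right) = 45146 \left(\left(- \frac{19333}{11966} - \frac{3069}{22738}\right) + 34811\right) = 45146 \left(- \frac{119079352}{68020727} + 34811\right) = 45146 \cdot \frac{2367750448245}{68020727} = \frac{106894461736468770}{68020727}$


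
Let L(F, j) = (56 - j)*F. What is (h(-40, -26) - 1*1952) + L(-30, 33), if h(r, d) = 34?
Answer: -2608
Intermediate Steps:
L(F, j) = F*(56 - j)
(h(-40, -26) - 1*1952) + L(-30, 33) = (34 - 1*1952) - 30*(56 - 1*33) = (34 - 1952) - 30*(56 - 33) = -1918 - 30*23 = -1918 - 690 = -2608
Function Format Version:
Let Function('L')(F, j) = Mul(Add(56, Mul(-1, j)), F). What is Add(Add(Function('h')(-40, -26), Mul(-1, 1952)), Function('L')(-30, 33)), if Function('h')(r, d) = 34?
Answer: -2608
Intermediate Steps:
Function('L')(F, j) = Mul(F, Add(56, Mul(-1, j)))
Add(Add(Function('h')(-40, -26), Mul(-1, 1952)), Function('L')(-30, 33)) = Add(Add(34, Mul(-1, 1952)), Mul(-30, Add(56, Mul(-1, 33)))) = Add(Add(34, -1952), Mul(-30, Add(56, -33))) = Add(-1918, Mul(-30, 23)) = Add(-1918, -690) = -2608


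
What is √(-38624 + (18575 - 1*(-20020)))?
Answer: I*√29 ≈ 5.3852*I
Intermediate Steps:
√(-38624 + (18575 - 1*(-20020))) = √(-38624 + (18575 + 20020)) = √(-38624 + 38595) = √(-29) = I*√29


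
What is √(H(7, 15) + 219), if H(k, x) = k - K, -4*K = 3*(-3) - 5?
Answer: √890/2 ≈ 14.916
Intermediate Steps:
K = 7/2 (K = -(3*(-3) - 5)/4 = -(-9 - 5)/4 = -¼*(-14) = 7/2 ≈ 3.5000)
H(k, x) = -7/2 + k (H(k, x) = k - 1*7/2 = k - 7/2 = -7/2 + k)
√(H(7, 15) + 219) = √((-7/2 + 7) + 219) = √(7/2 + 219) = √(445/2) = √890/2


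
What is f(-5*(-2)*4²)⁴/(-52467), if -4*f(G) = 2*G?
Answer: -40960000/52467 ≈ -780.68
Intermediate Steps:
f(G) = -G/2
f(-5*(-2)*4²)⁴/(-52467) = (-(-5*(-2))*4²/2)⁴/(-52467) = (-5*16)⁴*(-1/52467) = (-½*160)⁴*(-1/52467) = (-80)⁴*(-1/52467) = 40960000*(-1/52467) = -40960000/52467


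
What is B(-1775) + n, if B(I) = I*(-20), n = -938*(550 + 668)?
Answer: -1106984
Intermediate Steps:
n = -1142484 (n = -938*1218 = -1142484)
B(I) = -20*I
B(-1775) + n = -20*(-1775) - 1142484 = 35500 - 1142484 = -1106984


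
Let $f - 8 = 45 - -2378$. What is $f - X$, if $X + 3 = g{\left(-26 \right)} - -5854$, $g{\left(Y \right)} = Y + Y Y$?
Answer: $-4070$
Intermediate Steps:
$g{\left(Y \right)} = Y + Y^{2}$
$f = 2431$ ($f = 8 + \left(45 - -2378\right) = 8 + \left(45 + 2378\right) = 8 + 2423 = 2431$)
$X = 6501$ ($X = -3 - \left(-5854 + 26 \left(1 - 26\right)\right) = -3 + \left(\left(-26\right) \left(-25\right) + 5854\right) = -3 + \left(650 + 5854\right) = -3 + 6504 = 6501$)
$f - X = 2431 - 6501 = -4070$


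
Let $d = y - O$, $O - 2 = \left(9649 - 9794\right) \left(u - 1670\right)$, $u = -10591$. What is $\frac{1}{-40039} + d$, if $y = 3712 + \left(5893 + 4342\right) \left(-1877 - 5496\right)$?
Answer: $- \frac{3092483834811}{40039} \approx -7.7237 \cdot 10^{7}$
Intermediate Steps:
$O = 1777847$ ($O = 2 + \left(9649 - 9794\right) \left(-10591 - 1670\right) = 2 - -1777845 = 2 + 1777845 = 1777847$)
$y = -75458943$ ($y = 3712 + 10235 \left(-7373\right) = 3712 - 75462655 = -75458943$)
$d = -77236790$ ($d = -75458943 - 1777847 = -77236790$)
$\frac{1}{-40039} + d = \frac{1}{-40039} - 77236790 = - \frac{1}{40039} - 77236790 = - \frac{3092483834811}{40039}$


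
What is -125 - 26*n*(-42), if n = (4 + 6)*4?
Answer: 43555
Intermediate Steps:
n = 40 (n = 10*4 = 40)
-125 - 26*n*(-42) = -125 - 26*40*(-42) = -125 - 1040*(-42) = -125 + 43680 = 43555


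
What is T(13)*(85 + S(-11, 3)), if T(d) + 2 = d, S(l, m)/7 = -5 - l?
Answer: 1397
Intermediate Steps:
S(l, m) = -35 - 7*l (S(l, m) = 7*(-5 - l) = -35 - 7*l)
T(d) = -2 + d
T(13)*(85 + S(-11, 3)) = (-2 + 13)*(85 + (-35 - 7*(-11))) = 11*(85 + (-35 + 77)) = 11*(85 + 42) = 11*127 = 1397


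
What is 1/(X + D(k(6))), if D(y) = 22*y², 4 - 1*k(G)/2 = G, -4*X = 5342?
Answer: -2/1967 ≈ -0.0010168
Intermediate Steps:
X = -2671/2 (X = -¼*5342 = -2671/2 ≈ -1335.5)
k(G) = 8 - 2*G
1/(X + D(k(6))) = 1/(-2671/2 + 22*(8 - 2*6)²) = 1/(-2671/2 + 22*(8 - 12)²) = 1/(-2671/2 + 22*(-4)²) = 1/(-2671/2 + 22*16) = 1/(-2671/2 + 352) = 1/(-1967/2) = -2/1967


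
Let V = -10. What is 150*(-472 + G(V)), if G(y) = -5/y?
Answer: -70725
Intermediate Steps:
150*(-472 + G(V)) = 150*(-472 - 5/(-10)) = 150*(-472 - 5*(-⅒)) = 150*(-472 + ½) = 150*(-943/2) = -70725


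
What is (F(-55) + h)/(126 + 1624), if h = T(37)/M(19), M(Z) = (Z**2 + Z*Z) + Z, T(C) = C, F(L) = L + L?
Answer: -11639/185250 ≈ -0.062829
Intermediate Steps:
F(L) = 2*L
M(Z) = Z + 2*Z**2 (M(Z) = (Z**2 + Z**2) + Z = 2*Z**2 + Z = Z + 2*Z**2)
h = 37/741 (h = 37/((19*(1 + 2*19))) = 37/((19*(1 + 38))) = 37/((19*39)) = 37/741 ≈ 0.049933)
(F(-55) + h)/(126 + 1624) = (2*(-55) + 37/741)/(126 + 1624) = (-110 + 37/741)/1750 = -81473/741*1/1750 = -11639/185250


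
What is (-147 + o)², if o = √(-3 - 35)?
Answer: (147 - I*√38)² ≈ 21571.0 - 1812.3*I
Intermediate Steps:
o = I*√38 (o = √(-38) = I*√38 ≈ 6.1644*I)
(-147 + o)² = (-147 + I*√38)²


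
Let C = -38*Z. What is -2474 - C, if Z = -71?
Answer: -5172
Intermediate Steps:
C = 2698 (C = -38*(-71) = 2698)
-2474 - C = -2474 - 1*2698 = -2474 - 2698 = -5172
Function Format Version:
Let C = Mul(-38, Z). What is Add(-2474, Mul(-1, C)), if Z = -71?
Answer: -5172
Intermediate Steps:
C = 2698 (C = Mul(-38, -71) = 2698)
Add(-2474, Mul(-1, C)) = Add(-2474, Mul(-1, 2698)) = Add(-2474, -2698) = -5172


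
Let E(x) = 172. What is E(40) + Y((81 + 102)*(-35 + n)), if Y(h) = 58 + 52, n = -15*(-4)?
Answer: 282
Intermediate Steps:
n = 60
Y(h) = 110
E(40) + Y((81 + 102)*(-35 + n)) = 172 + 110 = 282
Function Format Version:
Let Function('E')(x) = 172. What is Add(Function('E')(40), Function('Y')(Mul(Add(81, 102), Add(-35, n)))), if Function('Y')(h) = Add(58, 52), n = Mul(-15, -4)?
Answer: 282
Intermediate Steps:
n = 60
Function('Y')(h) = 110
Add(Function('E')(40), Function('Y')(Mul(Add(81, 102), Add(-35, n)))) = Add(172, 110) = 282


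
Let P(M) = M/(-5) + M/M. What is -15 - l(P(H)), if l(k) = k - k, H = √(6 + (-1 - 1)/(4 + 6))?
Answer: -15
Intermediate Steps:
H = √145/5 (H = √(6 - 2/10) = √(6 - 2*⅒) = √(6 - ⅕) = √(29/5) = √145/5 ≈ 2.4083)
P(M) = 1 - M/5 (P(M) = M*(-⅕) + 1 = -M/5 + 1 = 1 - M/5)
l(k) = 0
-15 - l(P(H)) = -15 - 1*0 = -15 + 0 = -15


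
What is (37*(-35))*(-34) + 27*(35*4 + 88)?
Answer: 50186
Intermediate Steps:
(37*(-35))*(-34) + 27*(35*4 + 88) = -1295*(-34) + 27*(140 + 88) = 44030 + 27*228 = 44030 + 6156 = 50186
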